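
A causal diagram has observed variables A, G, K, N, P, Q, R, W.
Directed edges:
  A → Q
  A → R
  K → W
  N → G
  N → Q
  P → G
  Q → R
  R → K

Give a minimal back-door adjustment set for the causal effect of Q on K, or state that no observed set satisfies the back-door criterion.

Q→K: minimal back-door set {A}.

desc(Q)\{Q}={K,R,W}; candidates ⊆ {A,G,N,P}.
size 0: {}; under {} Q still reaches {A,G,K,N,R,W} ∋ K.
{A}: Q⊥K given {A} in G with Q→· removed — back-door holds.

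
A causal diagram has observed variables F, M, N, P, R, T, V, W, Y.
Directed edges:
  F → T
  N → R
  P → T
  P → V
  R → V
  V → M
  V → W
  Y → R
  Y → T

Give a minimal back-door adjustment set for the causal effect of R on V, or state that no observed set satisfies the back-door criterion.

R→V: minimal back-door set ∅.

desc(R)\{R}={M,V,W}; candidates ⊆ {F,N,P,T,Y}.
∅: R⊥V given ∅ in G with R→· removed — back-door holds.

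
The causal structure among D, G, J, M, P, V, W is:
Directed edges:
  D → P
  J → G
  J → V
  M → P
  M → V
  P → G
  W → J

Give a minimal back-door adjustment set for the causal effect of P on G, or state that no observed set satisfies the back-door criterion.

P→G: minimal back-door set ∅.

desc(P)\{P}={G}; candidates ⊆ {D,J,M,V,W}.
∅: P⊥G given ∅ in G with P→· removed — back-door holds.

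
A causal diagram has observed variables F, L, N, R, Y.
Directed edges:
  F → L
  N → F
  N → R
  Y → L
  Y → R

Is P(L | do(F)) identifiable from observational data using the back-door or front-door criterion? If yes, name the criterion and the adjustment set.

P(L|do(F)): backdoor, adjust for ∅.

desc(F)\{F}={L}; candidates ⊆ {N,R,Y}.
∅: F⊥L given ∅ in G with F→· removed — back-door holds.
P(L|do(F)) = P(L|F) — no adjustment needed.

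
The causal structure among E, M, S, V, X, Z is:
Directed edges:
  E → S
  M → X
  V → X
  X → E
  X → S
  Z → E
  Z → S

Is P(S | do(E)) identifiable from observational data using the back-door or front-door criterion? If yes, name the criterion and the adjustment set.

desc(E)\{E}={S}; candidates ⊆ {M,V,X,Z}.
size 0: {}; under {} E still reaches {M,S,V,X,Z} ∋ S.
size 1: {M}, {V}, {X} …(+1); under {M} E still reaches {S,V,X,Z} ∋ S.
{X,Z}: E⊥S given {X,Z} in G with E→· removed — back-door holds.
P(S|do(E)) = Σ_{X,Z} P(S|E,X,Z)·P(X,Z).

P(S|do(E)): backdoor, adjust for {X, Z}.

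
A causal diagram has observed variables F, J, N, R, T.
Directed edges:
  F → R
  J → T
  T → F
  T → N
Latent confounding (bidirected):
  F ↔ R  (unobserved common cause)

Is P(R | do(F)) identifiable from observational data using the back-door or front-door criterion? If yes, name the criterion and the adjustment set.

desc(F)\{F}={R}; candidates ⊆ {J,N,T}.
F↔R: latent back-door arc(s) into F.
size 0: {}; under {} F still reaches {J,N,R,T} ∋ R.
size 1: {J}, {N}, {T}; under {J} F still reaches {N,R,T} ∋ R.
size 2: {J,N}, {J,T}, {N,T}; under {J,N} F still reaches {R,T} ∋ R.
F↔R cannot be blocked by any observed set — no back-door set.
No mediator lies on a directed F→…→R path.
Neither criterion identifies P(R|do(F)) in this graph.

P(R|do(F)): not identifiable (no BD/FD set).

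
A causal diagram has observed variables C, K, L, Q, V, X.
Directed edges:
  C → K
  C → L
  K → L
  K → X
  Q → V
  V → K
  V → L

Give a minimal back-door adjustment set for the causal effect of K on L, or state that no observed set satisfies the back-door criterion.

K→L: minimal back-door set {C, V}.

desc(K)\{K}={L,X}; candidates ⊆ {C,Q,V}.
size 0: {}; under {} K still reaches {C,L,Q,V} ∋ L.
size 1: {C}, {Q}, {V}; under {C} K still reaches {L,Q,V} ∋ L.
{C,V}: K⊥L given {C,V} in G with K→· removed — back-door holds.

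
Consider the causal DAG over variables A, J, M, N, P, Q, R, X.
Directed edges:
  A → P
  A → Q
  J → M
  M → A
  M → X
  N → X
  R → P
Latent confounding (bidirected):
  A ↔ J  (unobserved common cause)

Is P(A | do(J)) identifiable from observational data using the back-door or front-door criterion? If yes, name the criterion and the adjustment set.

P(A|do(J)): frontdoor, adjust for {M}.

desc(J)\{J}={A,M,P,Q,X}; candidates ⊆ {N,R}.
J↔A: latent back-door arc(s) into J.
size 0: {}; under {} J still reaches {A,P,Q} ∋ A.
size 1: {N}, {R}; under {N} J still reaches {A,P,Q} ∋ A.
size 2: {N,R}; under {N,R} J still reaches {A,P,Q} ∋ A.
J↔A cannot be blocked by any observed set — no back-door set.
{M}: (i) intercepts every directed J→A path; (ii) no back-door J→{M}; (iii) {J} blocks every back-door {M}→A. Front-door holds.
P(A|do(J)) = Σ_{M} P(M|J) Σ_{J'} P(A|M,J')P(J').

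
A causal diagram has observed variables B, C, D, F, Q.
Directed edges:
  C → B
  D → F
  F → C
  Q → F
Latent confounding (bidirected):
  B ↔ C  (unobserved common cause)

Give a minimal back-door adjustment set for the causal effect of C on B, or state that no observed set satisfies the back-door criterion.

C→B: no observed back-door set.

desc(C)\{C}={B}; candidates ⊆ {D,F,Q}.
C↔B: latent back-door arc(s) into C.
size 0: {}; under {} C still reaches {B,D,F,Q} ∋ B.
size 1: {D}, {F}, {Q}; under {D} C still reaches {B,F,Q} ∋ B.
size 2: {D,F}, {D,Q}, {F,Q}; under {D,F} C still reaches {B} ∋ B.
C↔B cannot be blocked by any observed set — no back-door set.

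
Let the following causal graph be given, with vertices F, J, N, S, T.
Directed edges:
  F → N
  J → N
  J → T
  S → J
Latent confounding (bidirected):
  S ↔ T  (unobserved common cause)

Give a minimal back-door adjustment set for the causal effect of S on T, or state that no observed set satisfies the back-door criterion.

desc(S)\{S}={J,N,T}; candidates ⊆ {F}.
S↔T: latent back-door arc(s) into S.
size 0: {}; under {} S still reaches {T} ∋ T.
size 1: {F}; under {F} S still reaches {T} ∋ T.
S↔T cannot be blocked by any observed set — no back-door set.

S→T: no observed back-door set.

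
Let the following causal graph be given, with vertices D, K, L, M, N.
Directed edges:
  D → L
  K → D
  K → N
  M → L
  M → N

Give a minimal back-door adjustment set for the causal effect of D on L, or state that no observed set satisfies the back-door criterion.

desc(D)\{D}={L}; candidates ⊆ {K,M,N}.
∅: D⊥L given ∅ in G with D→· removed — back-door holds.

D→L: minimal back-door set ∅.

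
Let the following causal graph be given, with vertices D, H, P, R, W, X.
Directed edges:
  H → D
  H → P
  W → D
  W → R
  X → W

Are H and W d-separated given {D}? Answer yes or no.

No — H and W are d-connected given {D}.

Bayes-Ball from H | {D} reaches {P,R,W,X}.
W ∈ reach(H|{D}) ⇒ H ⊥̸ W | {D}.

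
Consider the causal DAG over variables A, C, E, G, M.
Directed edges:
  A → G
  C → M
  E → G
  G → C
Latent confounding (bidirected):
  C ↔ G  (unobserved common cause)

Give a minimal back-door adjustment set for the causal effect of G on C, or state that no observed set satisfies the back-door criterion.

desc(G)\{G}={C,M}; candidates ⊆ {A,E}.
G↔C: latent back-door arc(s) into G.
size 0: {}; under {} G still reaches {A,C,E,M} ∋ C.
size 1: {A}, {E}; under {A} G still reaches {C,E,M} ∋ C.
size 2: {A,E}; under {A,E} G still reaches {C,M} ∋ C.
G↔C cannot be blocked by any observed set — no back-door set.

G→C: no observed back-door set.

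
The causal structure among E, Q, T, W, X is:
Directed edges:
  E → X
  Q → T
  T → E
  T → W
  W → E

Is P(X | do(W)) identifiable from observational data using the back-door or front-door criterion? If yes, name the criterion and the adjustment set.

desc(W)\{W}={E,X}; candidates ⊆ {Q,T}.
size 0: {}; under {} W still reaches {E,Q,T,X} ∋ X.
{T}: W⊥X given {T} in G with W→· removed — back-door holds.
P(X|do(W)) = Σ_{T} P(X|W,T)·P(T).

P(X|do(W)): backdoor, adjust for {T}.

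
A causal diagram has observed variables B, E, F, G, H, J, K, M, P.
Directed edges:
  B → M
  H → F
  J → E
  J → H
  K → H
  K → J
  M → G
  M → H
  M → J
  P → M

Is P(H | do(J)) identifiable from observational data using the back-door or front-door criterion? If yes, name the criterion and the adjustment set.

desc(J)\{J}={E,F,H}; candidates ⊆ {B,G,K,M,P}.
size 0: {}; under {} J still reaches {B,F,G,H,K,M,P} ∋ H.
size 1: {B}, {G}, {K} …(+2); under {B} J still reaches {F,G,H,K,M,P} ∋ H.
{K,M}: J⊥H given {K,M} in G with J→· removed — back-door holds.
P(H|do(J)) = Σ_{K,M} P(H|J,K,M)·P(K,M).

P(H|do(J)): backdoor, adjust for {K, M}.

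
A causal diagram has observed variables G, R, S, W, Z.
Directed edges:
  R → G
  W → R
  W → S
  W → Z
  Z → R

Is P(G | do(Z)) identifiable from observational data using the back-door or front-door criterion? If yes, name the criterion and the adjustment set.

desc(Z)\{Z}={G,R}; candidates ⊆ {S,W}.
size 0: {}; under {} Z still reaches {G,R,S,W} ∋ G.
{W}: Z⊥G given {W} in G with Z→· removed — back-door holds.
P(G|do(Z)) = Σ_{W} P(G|Z,W)·P(W).

P(G|do(Z)): backdoor, adjust for {W}.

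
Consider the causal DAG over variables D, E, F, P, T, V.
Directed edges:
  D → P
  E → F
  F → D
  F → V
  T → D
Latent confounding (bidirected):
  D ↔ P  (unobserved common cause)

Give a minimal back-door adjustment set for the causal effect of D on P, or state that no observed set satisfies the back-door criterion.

desc(D)\{D}={P}; candidates ⊆ {E,F,T,V}.
D↔P: latent back-door arc(s) into D.
size 0: {}; under {} D still reaches {E,F,P,T,V} ∋ P.
size 1: {E}, {F}, {T} …(+1); under {E} D still reaches {F,P,T,V} ∋ P.
size 2: {E,F}, {E,T}, {E,V} …(+3); under {E,F} D still reaches {P,T} ∋ P.
D↔P cannot be blocked by any observed set — no back-door set.

D→P: no observed back-door set.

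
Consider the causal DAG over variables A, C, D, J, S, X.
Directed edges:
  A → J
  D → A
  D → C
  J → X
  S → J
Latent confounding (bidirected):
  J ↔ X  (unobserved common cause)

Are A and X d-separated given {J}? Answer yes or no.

No — A and X are d-connected given {J}.

Bayes-Ball from A | {J} reaches {C,D,S,X}.
X ∈ reach(A|{J}) ⇒ A ⊥̸ X | {J}.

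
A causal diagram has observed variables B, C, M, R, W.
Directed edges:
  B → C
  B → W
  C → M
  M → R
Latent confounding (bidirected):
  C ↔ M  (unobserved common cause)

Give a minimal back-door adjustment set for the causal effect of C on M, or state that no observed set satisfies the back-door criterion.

C→M: no observed back-door set.

desc(C)\{C}={M,R}; candidates ⊆ {B,W}.
C↔M: latent back-door arc(s) into C.
size 0: {}; under {} C still reaches {B,M,R,W} ∋ M.
size 1: {B}, {W}; under {B} C still reaches {M,R} ∋ M.
size 2: {B,W}; under {B,W} C still reaches {M,R} ∋ M.
C↔M cannot be blocked by any observed set — no back-door set.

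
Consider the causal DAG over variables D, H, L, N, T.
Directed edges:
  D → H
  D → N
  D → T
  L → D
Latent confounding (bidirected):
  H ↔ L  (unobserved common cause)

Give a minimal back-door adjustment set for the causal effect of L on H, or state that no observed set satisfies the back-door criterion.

desc(L)\{L}={D,H,N,T}; candidates ⊆ {—}.
L↔H: latent back-door arc(s) into L.
size 0: {}; under {} L still reaches {H} ∋ H.
L↔H cannot be blocked by any observed set — no back-door set.

L→H: no observed back-door set.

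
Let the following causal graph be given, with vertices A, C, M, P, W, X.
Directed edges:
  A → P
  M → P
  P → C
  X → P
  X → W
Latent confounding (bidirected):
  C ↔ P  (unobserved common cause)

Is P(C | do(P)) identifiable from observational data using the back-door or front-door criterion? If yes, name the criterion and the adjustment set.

P(C|do(P)): not identifiable (no BD/FD set).

desc(P)\{P}={C}; candidates ⊆ {A,M,W,X}.
P↔C: latent back-door arc(s) into P.
size 0: {}; under {} P still reaches {A,C,M,W,X} ∋ C.
size 1: {A}, {M}, {W} …(+1); under {A} P still reaches {C,M,W,X} ∋ C.
size 2: {A,M}, {A,W}, {A,X} …(+3); under {A,M} P still reaches {C,W,X} ∋ C.
P↔C cannot be blocked by any observed set — no back-door set.
No mediator lies on a directed P→…→C path.
Neither criterion identifies P(C|do(P)) in this graph.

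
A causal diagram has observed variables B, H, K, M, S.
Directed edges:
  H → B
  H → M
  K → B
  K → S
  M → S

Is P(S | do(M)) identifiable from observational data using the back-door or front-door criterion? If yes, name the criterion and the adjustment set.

P(S|do(M)): backdoor, adjust for ∅.

desc(M)\{M}={S}; candidates ⊆ {B,H,K}.
∅: M⊥S given ∅ in G with M→· removed — back-door holds.
P(S|do(M)) = P(S|M) — no adjustment needed.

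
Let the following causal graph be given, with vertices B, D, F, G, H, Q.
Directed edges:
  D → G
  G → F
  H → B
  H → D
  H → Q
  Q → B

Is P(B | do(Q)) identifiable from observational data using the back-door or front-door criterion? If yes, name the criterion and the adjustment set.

desc(Q)\{Q}={B}; candidates ⊆ {D,F,G,H}.
size 0: {}; under {} Q still reaches {B,D,F,G,H} ∋ B.
{H}: Q⊥B given {H} in G with Q→· removed — back-door holds.
P(B|do(Q)) = Σ_{H} P(B|Q,H)·P(H).

P(B|do(Q)): backdoor, adjust for {H}.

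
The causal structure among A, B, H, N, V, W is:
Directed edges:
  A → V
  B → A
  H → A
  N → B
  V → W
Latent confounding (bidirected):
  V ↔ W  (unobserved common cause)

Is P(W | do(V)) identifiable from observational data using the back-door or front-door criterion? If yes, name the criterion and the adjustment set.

desc(V)\{V}={W}; candidates ⊆ {A,B,H,N}.
V↔W: latent back-door arc(s) into V.
size 0: {}; under {} V still reaches {A,B,H,N,W} ∋ W.
size 1: {A}, {B}, {H} …(+1); under {A} V still reaches {W} ∋ W.
size 2: {A,B}, {A,H}, {A,N} …(+3); under {A,B} V still reaches {W} ∋ W.
V↔W cannot be blocked by any observed set — no back-door set.
No mediator lies on a directed V→…→W path.
Neither criterion identifies P(W|do(V)) in this graph.

P(W|do(V)): not identifiable (no BD/FD set).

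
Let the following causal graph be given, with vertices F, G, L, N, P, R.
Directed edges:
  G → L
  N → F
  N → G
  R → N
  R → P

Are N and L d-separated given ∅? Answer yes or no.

Bayes-Ball from N | ∅ reaches {F,G,L,P,R}.
L ∈ reach(N|∅) ⇒ N ⊥̸ L | ∅.

No — N and L are d-connected given ∅.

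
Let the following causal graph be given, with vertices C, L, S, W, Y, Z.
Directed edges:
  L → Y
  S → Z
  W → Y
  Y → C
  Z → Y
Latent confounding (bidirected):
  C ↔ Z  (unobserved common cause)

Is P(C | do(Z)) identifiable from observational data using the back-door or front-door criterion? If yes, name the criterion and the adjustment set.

P(C|do(Z)): frontdoor, adjust for {Y}.

desc(Z)\{Z}={C,Y}; candidates ⊆ {L,S,W}.
Z↔C: latent back-door arc(s) into Z.
size 0: {}; under {} Z still reaches {C,S} ∋ C.
size 1: {L}, {S}, {W}; under {L} Z still reaches {C,S} ∋ C.
size 2: {L,S}, {L,W}, {S,W}; under {L,S} Z still reaches {C} ∋ C.
Z↔C cannot be blocked by any observed set — no back-door set.
{Y}: (i) intercepts every directed Z→C path; (ii) no back-door Z→{Y}; (iii) {Z} blocks every back-door {Y}→C. Front-door holds.
P(C|do(Z)) = Σ_{Y} P(Y|Z) Σ_{Z'} P(C|Y,Z')P(Z').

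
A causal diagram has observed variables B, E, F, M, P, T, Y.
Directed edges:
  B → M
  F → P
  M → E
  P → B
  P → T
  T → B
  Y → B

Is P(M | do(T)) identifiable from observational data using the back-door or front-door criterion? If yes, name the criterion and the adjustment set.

P(M|do(T)): backdoor, adjust for {P}.

desc(T)\{T}={B,E,M}; candidates ⊆ {F,P,Y}.
size 0: {}; under {} T still reaches {B,E,F,M,P} ∋ M.
{P}: T⊥M given {P} in G with T→· removed — back-door holds.
P(M|do(T)) = Σ_{P} P(M|T,P)·P(P).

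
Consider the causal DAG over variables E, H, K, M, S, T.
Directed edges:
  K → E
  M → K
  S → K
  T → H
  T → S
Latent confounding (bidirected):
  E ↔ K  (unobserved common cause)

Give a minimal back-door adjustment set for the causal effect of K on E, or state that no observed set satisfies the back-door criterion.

desc(K)\{K}={E}; candidates ⊆ {H,M,S,T}.
K↔E: latent back-door arc(s) into K.
size 0: {}; under {} K still reaches {E,H,M,S,T} ∋ E.
size 1: {H}, {M}, {S} …(+1); under {H} K still reaches {E,M,S,T} ∋ E.
size 2: {H,M}, {H,S}, {H,T} …(+3); under {H,M} K still reaches {E,S,T} ∋ E.
K↔E cannot be blocked by any observed set — no back-door set.

K→E: no observed back-door set.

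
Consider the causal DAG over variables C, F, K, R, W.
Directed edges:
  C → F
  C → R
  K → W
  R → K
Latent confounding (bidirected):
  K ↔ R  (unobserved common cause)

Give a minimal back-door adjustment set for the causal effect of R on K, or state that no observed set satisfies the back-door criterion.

R→K: no observed back-door set.

desc(R)\{R}={K,W}; candidates ⊆ {C,F}.
R↔K: latent back-door arc(s) into R.
size 0: {}; under {} R still reaches {C,F,K,W} ∋ K.
size 1: {C}, {F}; under {C} R still reaches {K,W} ∋ K.
size 2: {C,F}; under {C,F} R still reaches {K,W} ∋ K.
R↔K cannot be blocked by any observed set — no back-door set.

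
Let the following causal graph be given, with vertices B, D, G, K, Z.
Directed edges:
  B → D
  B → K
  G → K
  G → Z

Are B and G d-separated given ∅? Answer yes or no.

Bayes-Ball from B | ∅ reaches {D,K}.
G ∉ reach(B|∅) ⇒ B ⊥ G | ∅.

Yes — B ⊥ G | ∅.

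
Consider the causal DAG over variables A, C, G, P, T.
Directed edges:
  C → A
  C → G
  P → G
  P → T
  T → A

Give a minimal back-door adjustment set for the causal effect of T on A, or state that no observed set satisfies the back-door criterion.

desc(T)\{T}={A}; candidates ⊆ {C,G,P}.
∅: T⊥A given ∅ in G with T→· removed — back-door holds.

T→A: minimal back-door set ∅.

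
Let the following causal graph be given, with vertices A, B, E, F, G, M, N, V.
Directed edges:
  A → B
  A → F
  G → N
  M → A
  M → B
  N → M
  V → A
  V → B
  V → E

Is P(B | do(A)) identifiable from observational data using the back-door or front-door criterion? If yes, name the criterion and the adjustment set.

desc(A)\{A}={B,F}; candidates ⊆ {E,G,M,N,V}.
size 0: {}; under {} A still reaches {B,E,G,M,N,V} ∋ B.
size 1: {E}, {G}, {M} …(+2); under {E} A still reaches {B,G,M,N,V} ∋ B.
{M,V}: A⊥B given {M,V} in G with A→· removed — back-door holds.
P(B|do(A)) = Σ_{M,V} P(B|A,M,V)·P(M,V).

P(B|do(A)): backdoor, adjust for {M, V}.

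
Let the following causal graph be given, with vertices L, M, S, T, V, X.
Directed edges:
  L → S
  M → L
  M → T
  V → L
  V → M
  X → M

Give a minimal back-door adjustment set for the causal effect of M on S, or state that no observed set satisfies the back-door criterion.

M→S: minimal back-door set {V}.

desc(M)\{M}={L,S,T}; candidates ⊆ {V,X}.
size 0: {}; under {} M still reaches {L,S,V,X} ∋ S.
{V}: M⊥S given {V} in G with M→· removed — back-door holds.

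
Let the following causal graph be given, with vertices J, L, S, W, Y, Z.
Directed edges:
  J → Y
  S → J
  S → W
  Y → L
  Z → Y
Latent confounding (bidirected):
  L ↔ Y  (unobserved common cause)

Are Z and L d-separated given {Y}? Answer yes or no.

Bayes-Ball from Z | {Y} reaches {J,L,S,W}.
L ∈ reach(Z|{Y}) ⇒ Z ⊥̸ L | {Y}.

No — Z and L are d-connected given {Y}.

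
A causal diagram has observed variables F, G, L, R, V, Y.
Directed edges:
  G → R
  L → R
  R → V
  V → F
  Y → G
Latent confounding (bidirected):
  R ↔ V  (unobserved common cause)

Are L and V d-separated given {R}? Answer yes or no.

Bayes-Ball from L | {R} reaches {F,G,V,Y}.
V ∈ reach(L|{R}) ⇒ L ⊥̸ V | {R}.

No — L and V are d-connected given {R}.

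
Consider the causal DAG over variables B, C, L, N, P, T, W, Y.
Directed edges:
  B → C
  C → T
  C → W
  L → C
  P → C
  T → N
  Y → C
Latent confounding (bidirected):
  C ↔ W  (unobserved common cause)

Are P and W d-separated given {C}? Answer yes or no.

Bayes-Ball from P | {C} reaches {B,L,W,Y}.
W ∈ reach(P|{C}) ⇒ P ⊥̸ W | {C}.

No — P and W are d-connected given {C}.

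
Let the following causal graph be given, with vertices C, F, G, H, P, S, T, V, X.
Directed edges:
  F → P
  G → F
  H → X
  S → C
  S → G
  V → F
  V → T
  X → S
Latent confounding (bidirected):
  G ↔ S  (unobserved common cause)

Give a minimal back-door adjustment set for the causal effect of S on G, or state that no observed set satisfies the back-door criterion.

S→G: no observed back-door set.

desc(S)\{S}={C,F,G,P}; candidates ⊆ {H,T,V,X}.
S↔G: latent back-door arc(s) into S.
size 0: {}; under {} S still reaches {F,G,H,P,X} ∋ G.
size 1: {H}, {T}, {V} …(+1); under {H} S still reaches {F,G,P,X} ∋ G.
size 2: {H,T}, {H,V}, {H,X} …(+3); under {H,T} S still reaches {F,G,P,X} ∋ G.
S↔G cannot be blocked by any observed set — no back-door set.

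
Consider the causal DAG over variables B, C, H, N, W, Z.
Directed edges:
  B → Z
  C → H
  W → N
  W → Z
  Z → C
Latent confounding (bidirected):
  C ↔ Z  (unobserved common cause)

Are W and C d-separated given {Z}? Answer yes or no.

Bayes-Ball from W | {Z} reaches {B,C,H,N}.
C ∈ reach(W|{Z}) ⇒ W ⊥̸ C | {Z}.

No — W and C are d-connected given {Z}.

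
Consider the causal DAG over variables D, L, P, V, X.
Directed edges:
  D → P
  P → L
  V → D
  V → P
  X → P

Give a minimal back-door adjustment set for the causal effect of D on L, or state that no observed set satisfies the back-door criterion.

desc(D)\{D}={L,P}; candidates ⊆ {V,X}.
size 0: {}; under {} D still reaches {L,P,V} ∋ L.
{V}: D⊥L given {V} in G with D→· removed — back-door holds.

D→L: minimal back-door set {V}.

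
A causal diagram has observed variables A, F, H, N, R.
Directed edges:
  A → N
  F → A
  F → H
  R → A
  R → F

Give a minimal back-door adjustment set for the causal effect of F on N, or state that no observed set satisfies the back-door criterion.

desc(F)\{F}={A,H,N}; candidates ⊆ {R}.
size 0: {}; under {} F still reaches {A,N,R} ∋ N.
{R}: F⊥N given {R} in G with F→· removed — back-door holds.

F→N: minimal back-door set {R}.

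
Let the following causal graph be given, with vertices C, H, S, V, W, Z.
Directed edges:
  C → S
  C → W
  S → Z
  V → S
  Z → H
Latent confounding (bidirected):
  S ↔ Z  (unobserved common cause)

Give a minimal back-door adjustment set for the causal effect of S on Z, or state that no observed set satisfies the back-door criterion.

desc(S)\{S}={H,Z}; candidates ⊆ {C,V,W}.
S↔Z: latent back-door arc(s) into S.
size 0: {}; under {} S still reaches {C,H,V,W,Z} ∋ Z.
size 1: {C}, {V}, {W}; under {C} S still reaches {H,V,Z} ∋ Z.
size 2: {C,V}, {C,W}, {V,W}; under {C,V} S still reaches {H,Z} ∋ Z.
S↔Z cannot be blocked by any observed set — no back-door set.

S→Z: no observed back-door set.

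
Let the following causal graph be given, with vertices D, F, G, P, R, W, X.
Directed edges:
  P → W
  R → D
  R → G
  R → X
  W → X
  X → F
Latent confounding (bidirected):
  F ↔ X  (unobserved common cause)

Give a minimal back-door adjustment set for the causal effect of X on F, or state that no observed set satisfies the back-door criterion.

desc(X)\{X}={F}; candidates ⊆ {D,G,P,R,W}.
X↔F: latent back-door arc(s) into X.
size 0: {}; under {} X still reaches {D,F,G,P,R,W} ∋ F.
size 1: {D}, {G}, {P} …(+2); under {D} X still reaches {F,G,P,R,W} ∋ F.
size 2: {D,G}, {D,P}, {D,R} …(+7); under {D,G} X still reaches {F,P,R,W} ∋ F.
X↔F cannot be blocked by any observed set — no back-door set.

X→F: no observed back-door set.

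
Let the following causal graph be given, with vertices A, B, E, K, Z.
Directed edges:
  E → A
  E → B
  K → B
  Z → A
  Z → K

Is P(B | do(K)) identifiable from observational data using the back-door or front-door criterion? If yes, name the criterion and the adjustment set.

P(B|do(K)): backdoor, adjust for ∅.

desc(K)\{K}={B}; candidates ⊆ {A,E,Z}.
∅: K⊥B given ∅ in G with K→· removed — back-door holds.
P(B|do(K)) = P(B|K) — no adjustment needed.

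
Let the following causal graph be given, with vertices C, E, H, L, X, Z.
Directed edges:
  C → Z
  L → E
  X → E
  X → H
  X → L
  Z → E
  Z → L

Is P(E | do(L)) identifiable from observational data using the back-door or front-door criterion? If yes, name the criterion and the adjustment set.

desc(L)\{L}={E}; candidates ⊆ {C,H,X,Z}.
size 0: {}; under {} L still reaches {C,E,H,X,Z} ∋ E.
size 1: {C}, {H}, {X} …(+1); under {C} L still reaches {E,H,X,Z} ∋ E.
{X,Z}: L⊥E given {X,Z} in G with L→· removed — back-door holds.
P(E|do(L)) = Σ_{X,Z} P(E|L,X,Z)·P(X,Z).

P(E|do(L)): backdoor, adjust for {X, Z}.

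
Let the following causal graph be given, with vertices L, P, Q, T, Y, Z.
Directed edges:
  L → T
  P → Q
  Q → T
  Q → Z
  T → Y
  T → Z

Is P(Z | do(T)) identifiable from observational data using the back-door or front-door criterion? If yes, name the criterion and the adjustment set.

desc(T)\{T}={Y,Z}; candidates ⊆ {L,P,Q}.
size 0: {}; under {} T still reaches {L,P,Q,Z} ∋ Z.
{Q}: T⊥Z given {Q} in G with T→· removed — back-door holds.
P(Z|do(T)) = Σ_{Q} P(Z|T,Q)·P(Q).

P(Z|do(T)): backdoor, adjust for {Q}.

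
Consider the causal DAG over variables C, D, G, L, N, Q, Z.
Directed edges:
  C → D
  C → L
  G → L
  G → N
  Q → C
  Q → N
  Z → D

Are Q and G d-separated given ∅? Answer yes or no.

Yes — Q ⊥ G | ∅.

Bayes-Ball from Q | ∅ reaches {C,D,L,N}.
G ∉ reach(Q|∅) ⇒ Q ⊥ G | ∅.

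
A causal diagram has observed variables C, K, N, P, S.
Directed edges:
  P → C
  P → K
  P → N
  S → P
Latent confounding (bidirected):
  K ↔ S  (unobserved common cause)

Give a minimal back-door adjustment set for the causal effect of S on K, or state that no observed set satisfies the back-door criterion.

S→K: no observed back-door set.

desc(S)\{S}={C,K,N,P}; candidates ⊆ {—}.
S↔K: latent back-door arc(s) into S.
size 0: {}; under {} S still reaches {K} ∋ K.
S↔K cannot be blocked by any observed set — no back-door set.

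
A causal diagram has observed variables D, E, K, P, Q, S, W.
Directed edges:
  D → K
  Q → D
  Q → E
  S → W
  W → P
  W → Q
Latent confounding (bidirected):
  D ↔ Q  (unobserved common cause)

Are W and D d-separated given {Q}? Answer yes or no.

No — W and D are d-connected given {Q}.

Bayes-Ball from W | {Q} reaches {D,K,P,S}.
D ∈ reach(W|{Q}) ⇒ W ⊥̸ D | {Q}.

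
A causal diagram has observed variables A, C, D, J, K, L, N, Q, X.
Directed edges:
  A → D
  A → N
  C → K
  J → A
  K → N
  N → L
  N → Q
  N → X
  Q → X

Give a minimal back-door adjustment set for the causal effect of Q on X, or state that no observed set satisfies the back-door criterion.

desc(Q)\{Q}={X}; candidates ⊆ {A,C,D,J,K,L,N}.
size 0: {}; under {} Q still reaches {A,C,D,J,K,L,N,X} ∋ X.
{N}: Q⊥X given {N} in G with Q→· removed — back-door holds.

Q→X: minimal back-door set {N}.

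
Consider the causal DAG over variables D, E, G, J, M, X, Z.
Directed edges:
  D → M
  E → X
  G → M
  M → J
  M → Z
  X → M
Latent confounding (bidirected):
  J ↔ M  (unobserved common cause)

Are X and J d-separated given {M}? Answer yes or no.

Bayes-Ball from X | {M} reaches {D,E,G,J}.
J ∈ reach(X|{M}) ⇒ X ⊥̸ J | {M}.

No — X and J are d-connected given {M}.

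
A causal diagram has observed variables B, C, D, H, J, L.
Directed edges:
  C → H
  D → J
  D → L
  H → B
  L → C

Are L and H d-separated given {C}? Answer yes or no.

Yes — L ⊥ H | {C}.

Bayes-Ball from L | {C} reaches {D,J}.
H ∉ reach(L|{C}) ⇒ L ⊥ H | {C}.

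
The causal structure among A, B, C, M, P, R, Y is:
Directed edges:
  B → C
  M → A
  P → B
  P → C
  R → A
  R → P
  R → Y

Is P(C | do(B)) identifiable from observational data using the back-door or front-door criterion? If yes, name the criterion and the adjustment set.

P(C|do(B)): backdoor, adjust for {P}.

desc(B)\{B}={C}; candidates ⊆ {A,M,P,R,Y}.
size 0: {}; under {} B still reaches {A,C,P,R,Y} ∋ C.
{P}: B⊥C given {P} in G with B→· removed — back-door holds.
P(C|do(B)) = Σ_{P} P(C|B,P)·P(P).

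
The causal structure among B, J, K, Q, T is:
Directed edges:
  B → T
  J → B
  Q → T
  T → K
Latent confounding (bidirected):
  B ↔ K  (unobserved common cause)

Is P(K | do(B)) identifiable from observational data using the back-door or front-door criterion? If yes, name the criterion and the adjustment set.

P(K|do(B)): frontdoor, adjust for {T}.

desc(B)\{B}={K,T}; candidates ⊆ {J,Q}.
B↔K: latent back-door arc(s) into B.
size 0: {}; under {} B still reaches {J,K} ∋ K.
size 1: {J}, {Q}; under {J} B still reaches {K} ∋ K.
size 2: {J,Q}; under {J,Q} B still reaches {K} ∋ K.
B↔K cannot be blocked by any observed set — no back-door set.
{T}: (i) intercepts every directed B→K path; (ii) no back-door B→{T}; (iii) {B} blocks every back-door {T}→K. Front-door holds.
P(K|do(B)) = Σ_{T} P(T|B) Σ_{B'} P(K|T,B')P(B').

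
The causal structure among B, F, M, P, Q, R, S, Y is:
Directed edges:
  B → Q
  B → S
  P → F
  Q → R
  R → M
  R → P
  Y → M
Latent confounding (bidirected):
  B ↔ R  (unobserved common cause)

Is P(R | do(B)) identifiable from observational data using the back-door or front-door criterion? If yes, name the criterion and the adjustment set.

P(R|do(B)): frontdoor, adjust for {Q}.

desc(B)\{B}={F,M,P,Q,R,S}; candidates ⊆ {Y}.
B↔R: latent back-door arc(s) into B.
size 0: {}; under {} B still reaches {F,M,P,R} ∋ R.
size 1: {Y}; under {Y} B still reaches {F,M,P,R} ∋ R.
B↔R cannot be blocked by any observed set — no back-door set.
{Q}: (i) intercepts every directed B→R path; (ii) no back-door B→{Q}; (iii) {B} blocks every back-door {Q}→R. Front-door holds.
P(R|do(B)) = Σ_{Q} P(Q|B) Σ_{B'} P(R|Q,B')P(B').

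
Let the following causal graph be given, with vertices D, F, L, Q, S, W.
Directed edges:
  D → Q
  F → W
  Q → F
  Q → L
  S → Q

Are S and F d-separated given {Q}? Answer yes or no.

Yes — S ⊥ F | {Q}.

Bayes-Ball from S | {Q} reaches {D}.
F ∉ reach(S|{Q}) ⇒ S ⊥ F | {Q}.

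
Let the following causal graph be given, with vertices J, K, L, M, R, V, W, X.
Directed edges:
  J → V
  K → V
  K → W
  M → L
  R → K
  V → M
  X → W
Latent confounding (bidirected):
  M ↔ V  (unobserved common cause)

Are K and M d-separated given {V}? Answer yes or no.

No — K and M are d-connected given {V}.

Bayes-Ball from K | {V} reaches {J,L,M,R,W}.
M ∈ reach(K|{V}) ⇒ K ⊥̸ M | {V}.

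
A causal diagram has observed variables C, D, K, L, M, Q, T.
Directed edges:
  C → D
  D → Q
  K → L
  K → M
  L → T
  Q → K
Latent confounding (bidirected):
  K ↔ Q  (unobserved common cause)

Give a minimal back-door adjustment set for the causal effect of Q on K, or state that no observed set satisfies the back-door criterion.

Q→K: no observed back-door set.

desc(Q)\{Q}={K,L,M,T}; candidates ⊆ {C,D}.
Q↔K: latent back-door arc(s) into Q.
size 0: {}; under {} Q still reaches {C,D,K,L,M,T} ∋ K.
size 1: {C}, {D}; under {C} Q still reaches {D,K,L,M,T} ∋ K.
size 2: {C,D}; under {C,D} Q still reaches {K,L,M,T} ∋ K.
Q↔K cannot be blocked by any observed set — no back-door set.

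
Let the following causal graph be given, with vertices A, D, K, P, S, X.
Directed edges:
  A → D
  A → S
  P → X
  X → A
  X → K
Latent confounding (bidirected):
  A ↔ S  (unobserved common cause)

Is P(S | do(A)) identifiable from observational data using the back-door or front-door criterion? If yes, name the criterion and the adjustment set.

desc(A)\{A}={D,S}; candidates ⊆ {K,P,X}.
A↔S: latent back-door arc(s) into A.
size 0: {}; under {} A still reaches {K,P,S,X} ∋ S.
size 1: {K}, {P}, {X}; under {K} A still reaches {P,S,X} ∋ S.
size 2: {K,P}, {K,X}, {P,X}; under {K,P} A still reaches {S,X} ∋ S.
A↔S cannot be blocked by any observed set — no back-door set.
No mediator lies on a directed A→…→S path.
Neither criterion identifies P(S|do(A)) in this graph.

P(S|do(A)): not identifiable (no BD/FD set).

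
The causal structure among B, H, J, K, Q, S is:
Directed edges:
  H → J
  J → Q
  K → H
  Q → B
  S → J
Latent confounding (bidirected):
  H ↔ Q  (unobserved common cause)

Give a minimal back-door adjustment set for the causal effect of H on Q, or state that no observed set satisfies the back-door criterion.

desc(H)\{H}={B,J,Q}; candidates ⊆ {K,S}.
H↔Q: latent back-door arc(s) into H.
size 0: {}; under {} H still reaches {B,K,Q} ∋ Q.
size 1: {K}, {S}; under {K} H still reaches {B,Q} ∋ Q.
size 2: {K,S}; under {K,S} H still reaches {B,Q} ∋ Q.
H↔Q cannot be blocked by any observed set — no back-door set.

H→Q: no observed back-door set.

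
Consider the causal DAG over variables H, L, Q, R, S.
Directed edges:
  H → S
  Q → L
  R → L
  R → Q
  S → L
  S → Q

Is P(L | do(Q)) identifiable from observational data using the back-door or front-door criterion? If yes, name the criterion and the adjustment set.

P(L|do(Q)): backdoor, adjust for {R, S}.

desc(Q)\{Q}={L}; candidates ⊆ {H,R,S}.
size 0: {}; under {} Q still reaches {H,L,R,S} ∋ L.
size 1: {H}, {R}, {S}; under {H} Q still reaches {L,R,S} ∋ L.
{R,S}: Q⊥L given {R,S} in G with Q→· removed — back-door holds.
P(L|do(Q)) = Σ_{R,S} P(L|Q,R,S)·P(R,S).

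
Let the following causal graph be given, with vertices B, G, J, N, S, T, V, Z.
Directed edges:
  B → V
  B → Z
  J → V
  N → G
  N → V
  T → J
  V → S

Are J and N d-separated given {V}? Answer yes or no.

Bayes-Ball from J | {V} reaches {B,G,N,T,Z}.
N ∈ reach(J|{V}) ⇒ J ⊥̸ N | {V}.

No — J and N are d-connected given {V}.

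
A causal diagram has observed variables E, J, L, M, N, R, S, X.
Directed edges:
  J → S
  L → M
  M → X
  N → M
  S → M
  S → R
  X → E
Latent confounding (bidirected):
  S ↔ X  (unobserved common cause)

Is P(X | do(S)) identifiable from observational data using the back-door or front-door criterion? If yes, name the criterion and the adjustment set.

P(X|do(S)): frontdoor, adjust for {M}.

desc(S)\{S}={E,M,R,X}; candidates ⊆ {J,L,N}.
S↔X: latent back-door arc(s) into S.
size 0: {}; under {} S still reaches {E,J,X} ∋ X.
size 1: {J}, {L}, {N}; under {J} S still reaches {E,X} ∋ X.
size 2: {J,L}, {J,N}, {L,N}; under {J,L} S still reaches {E,X} ∋ X.
S↔X cannot be blocked by any observed set — no back-door set.
{M}: (i) intercepts every directed S→X path; (ii) no back-door S→{M}; (iii) {S} blocks every back-door {M}→X. Front-door holds.
P(X|do(S)) = Σ_{M} P(M|S) Σ_{S'} P(X|M,S')P(S').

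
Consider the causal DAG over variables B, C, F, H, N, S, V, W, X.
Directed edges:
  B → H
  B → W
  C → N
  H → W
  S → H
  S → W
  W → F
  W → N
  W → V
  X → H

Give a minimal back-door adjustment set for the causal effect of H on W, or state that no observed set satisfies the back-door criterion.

H→W: minimal back-door set {B, S}.

desc(H)\{H}={F,N,V,W}; candidates ⊆ {B,C,S,X}.
size 0: {}; under {} H still reaches {B,F,N,S,V,W,X} ∋ W.
size 1: {B}, {C}, {S} …(+1); under {B} H still reaches {F,N,S,V,W,X} ∋ W.
{B,S}: H⊥W given {B,S} in G with H→· removed — back-door holds.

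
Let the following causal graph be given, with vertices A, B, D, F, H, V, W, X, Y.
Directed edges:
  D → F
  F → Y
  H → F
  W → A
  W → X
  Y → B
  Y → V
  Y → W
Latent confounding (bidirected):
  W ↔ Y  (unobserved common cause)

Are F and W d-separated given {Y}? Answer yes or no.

No — F and W are d-connected given {Y}.

Bayes-Ball from F | {Y} reaches {A,D,H,W,X}.
W ∈ reach(F|{Y}) ⇒ F ⊥̸ W | {Y}.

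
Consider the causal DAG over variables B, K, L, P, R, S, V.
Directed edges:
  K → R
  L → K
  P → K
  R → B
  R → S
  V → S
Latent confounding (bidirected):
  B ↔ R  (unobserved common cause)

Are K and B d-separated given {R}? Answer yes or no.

No — K and B are d-connected given {R}.

Bayes-Ball from K | {R} reaches {B,L,P}.
B ∈ reach(K|{R}) ⇒ K ⊥̸ B | {R}.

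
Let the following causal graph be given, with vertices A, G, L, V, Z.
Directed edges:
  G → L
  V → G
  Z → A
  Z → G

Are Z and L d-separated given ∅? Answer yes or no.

Bayes-Ball from Z | ∅ reaches {A,G,L}.
L ∈ reach(Z|∅) ⇒ Z ⊥̸ L | ∅.

No — Z and L are d-connected given ∅.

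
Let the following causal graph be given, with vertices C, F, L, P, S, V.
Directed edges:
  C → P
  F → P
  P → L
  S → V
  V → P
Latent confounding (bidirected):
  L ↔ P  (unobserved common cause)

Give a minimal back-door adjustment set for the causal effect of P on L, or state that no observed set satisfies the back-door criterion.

desc(P)\{P}={L}; candidates ⊆ {C,F,S,V}.
P↔L: latent back-door arc(s) into P.
size 0: {}; under {} P still reaches {C,F,L,S,V} ∋ L.
size 1: {C}, {F}, {S} …(+1); under {C} P still reaches {F,L,S,V} ∋ L.
size 2: {C,F}, {C,S}, {C,V} …(+3); under {C,F} P still reaches {L,S,V} ∋ L.
P↔L cannot be blocked by any observed set — no back-door set.

P→L: no observed back-door set.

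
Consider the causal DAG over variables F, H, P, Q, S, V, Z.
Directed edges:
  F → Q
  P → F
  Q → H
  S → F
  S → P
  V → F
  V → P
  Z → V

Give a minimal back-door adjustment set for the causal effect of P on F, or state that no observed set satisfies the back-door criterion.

P→F: minimal back-door set {S, V}.

desc(P)\{P}={F,H,Q}; candidates ⊆ {S,V,Z}.
size 0: {}; under {} P still reaches {F,H,Q,S,V,Z} ∋ F.
size 1: {S}, {V}, {Z}; under {S} P still reaches {F,H,Q,V,Z} ∋ F.
{S,V}: P⊥F given {S,V} in G with P→· removed — back-door holds.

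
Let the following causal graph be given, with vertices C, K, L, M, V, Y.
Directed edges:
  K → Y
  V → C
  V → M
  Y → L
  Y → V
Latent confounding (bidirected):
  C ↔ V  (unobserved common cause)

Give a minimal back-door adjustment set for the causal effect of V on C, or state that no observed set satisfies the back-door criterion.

V→C: no observed back-door set.

desc(V)\{V}={C,M}; candidates ⊆ {K,L,Y}.
V↔C: latent back-door arc(s) into V.
size 0: {}; under {} V still reaches {C,K,L,Y} ∋ C.
size 1: {K}, {L}, {Y}; under {K} V still reaches {C,L,Y} ∋ C.
size 2: {K,L}, {K,Y}, {L,Y}; under {K,L} V still reaches {C,Y} ∋ C.
V↔C cannot be blocked by any observed set — no back-door set.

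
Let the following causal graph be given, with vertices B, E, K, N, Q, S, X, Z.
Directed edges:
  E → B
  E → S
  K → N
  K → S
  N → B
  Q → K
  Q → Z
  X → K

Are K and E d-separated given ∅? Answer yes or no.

Bayes-Ball from K | ∅ reaches {B,N,Q,S,X,Z}.
E ∉ reach(K|∅) ⇒ K ⊥ E | ∅.

Yes — K ⊥ E | ∅.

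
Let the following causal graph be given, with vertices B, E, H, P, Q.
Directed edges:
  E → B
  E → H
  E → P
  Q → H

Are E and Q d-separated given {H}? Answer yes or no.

Bayes-Ball from E | {H} reaches {B,P,Q}.
Q ∈ reach(E|{H}) ⇒ E ⊥̸ Q | {H}.

No — E and Q are d-connected given {H}.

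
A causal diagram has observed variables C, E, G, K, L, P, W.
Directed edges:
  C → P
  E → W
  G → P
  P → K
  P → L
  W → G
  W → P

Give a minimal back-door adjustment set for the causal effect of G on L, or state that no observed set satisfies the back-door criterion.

G→L: minimal back-door set {W}.

desc(G)\{G}={K,L,P}; candidates ⊆ {C,E,W}.
size 0: {}; under {} G still reaches {E,K,L,P,W} ∋ L.
{W}: G⊥L given {W} in G with G→· removed — back-door holds.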